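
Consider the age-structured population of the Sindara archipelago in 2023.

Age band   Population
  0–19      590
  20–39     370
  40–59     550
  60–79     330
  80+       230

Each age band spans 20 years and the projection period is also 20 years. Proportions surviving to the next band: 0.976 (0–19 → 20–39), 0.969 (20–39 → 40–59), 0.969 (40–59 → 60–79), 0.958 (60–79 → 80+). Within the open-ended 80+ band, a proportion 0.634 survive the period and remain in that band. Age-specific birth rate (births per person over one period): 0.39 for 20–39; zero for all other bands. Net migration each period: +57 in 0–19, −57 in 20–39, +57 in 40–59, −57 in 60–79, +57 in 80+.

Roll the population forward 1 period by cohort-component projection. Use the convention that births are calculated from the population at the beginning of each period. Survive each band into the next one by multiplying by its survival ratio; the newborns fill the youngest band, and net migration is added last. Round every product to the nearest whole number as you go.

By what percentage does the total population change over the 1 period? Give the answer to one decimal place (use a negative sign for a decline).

2.9

Period 1.
Births: 370 × 0.39 = 144
20–39: 590 × 0.976 = 576
40–59: 370 × 0.969 = 359
60–79: 550 × 0.969 = 533
80+: 330 × 0.958 + 230 × 0.634 = 316 + 146 = 462
Net migration: 0–19 + 57 → 201; 20–39 − 57 → 519; 40–59 + 57 → 416; 60–79 − 57 → 476; 80+ + 57 → 519
End of period: [201, 519, 416, 476, 519]
Total: 2070 → 2131; change = 61; percentage change = 2.9%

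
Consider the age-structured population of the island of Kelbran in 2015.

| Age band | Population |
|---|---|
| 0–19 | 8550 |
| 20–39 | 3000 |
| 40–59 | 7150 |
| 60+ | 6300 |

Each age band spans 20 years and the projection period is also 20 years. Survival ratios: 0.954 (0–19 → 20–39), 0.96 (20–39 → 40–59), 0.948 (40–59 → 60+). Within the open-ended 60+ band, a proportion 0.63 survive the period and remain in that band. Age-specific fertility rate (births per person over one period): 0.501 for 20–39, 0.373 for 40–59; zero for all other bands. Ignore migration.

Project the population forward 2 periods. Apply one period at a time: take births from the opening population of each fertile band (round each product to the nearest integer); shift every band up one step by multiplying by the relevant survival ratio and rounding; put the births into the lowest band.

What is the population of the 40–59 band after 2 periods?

7831

Let group 1 be 0–19 through group 4 = 60+.
Period 1.
Births: 3000 × 0.501 = 1503, 7150 × 0.373 = 2667 → total 4170
Group 2: 8550 × 0.954 = 8157
Group 3: 3000 × 0.96 = 2880
Group 4: 7150 × 0.948 + 6300 × 0.63 = 6778 + 3969 = 10747
Giving 4170 / 8157 / 2880 / 10747.
Period 2.
Births: 8157 × 0.501 = 4087, 2880 × 0.373 = 1074 → total 5161
Group 2: 4170 × 0.954 = 3978
Group 3: 8157 × 0.96 = 7831
Group 4: 2880 × 0.948 + 10747 × 0.63 = 2730 + 6771 = 9501
Giving 5161 / 3978 / 7831 / 9501.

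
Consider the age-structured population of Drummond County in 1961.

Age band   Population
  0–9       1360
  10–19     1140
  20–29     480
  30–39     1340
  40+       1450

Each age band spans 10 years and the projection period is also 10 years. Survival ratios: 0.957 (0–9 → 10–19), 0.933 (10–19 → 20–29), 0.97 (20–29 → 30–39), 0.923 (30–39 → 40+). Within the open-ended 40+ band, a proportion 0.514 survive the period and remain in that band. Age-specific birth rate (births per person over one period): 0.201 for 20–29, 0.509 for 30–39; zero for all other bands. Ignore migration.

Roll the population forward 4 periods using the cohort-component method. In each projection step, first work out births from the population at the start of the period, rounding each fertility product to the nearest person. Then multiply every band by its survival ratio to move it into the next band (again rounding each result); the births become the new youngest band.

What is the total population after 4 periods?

(Groups numbered youngest = 1 to oldest = 5.)
After projecting period 1:
Births: 480 * 0.201 = 96  |  1340 * 0.509 = 682 ⇒ total 778
Group 2: 1360 * 0.957 = 1302
Group 3: 1140 * 0.933 = 1064
Group 4: 480 * 0.97 = 466
Group 5: 1340 * 0.923 + 1450 * 0.514 = 1237 + 745 = 1982
End of period: [778, 1302, 1064, 466, 1982]
After projecting period 2:
Births: 1064 * 0.201 = 214  |  466 * 0.509 = 237 ⇒ total 451
Group 2: 778 * 0.957 = 745
Group 3: 1302 * 0.933 = 1215
Group 4: 1064 * 0.97 = 1032
Group 5: 466 * 0.923 + 1982 * 0.514 = 430 + 1019 = 1449
End of period: [451, 745, 1215, 1032, 1449]
After projecting period 3:
Births: 1215 * 0.201 = 244  |  1032 * 0.509 = 525 ⇒ total 769
Group 2: 451 * 0.957 = 432
Group 3: 745 * 0.933 = 695
Group 4: 1215 * 0.97 = 1179
Group 5: 1032 * 0.923 + 1449 * 0.514 = 953 + 745 = 1698
End of period: [769, 432, 695, 1179, 1698]
After projecting period 4:
Births: 695 * 0.201 = 140  |  1179 * 0.509 = 600 ⇒ total 740
Group 2: 769 * 0.957 = 736
Group 3: 432 * 0.933 = 403
Group 4: 695 * 0.97 = 674
Group 5: 1179 * 0.923 + 1698 * 0.514 = 1088 + 873 = 1961
End of period: [740, 736, 403, 674, 1961]
Total after period 4: 740 + 736 + 403 + 674 + 1961 = 4514

4514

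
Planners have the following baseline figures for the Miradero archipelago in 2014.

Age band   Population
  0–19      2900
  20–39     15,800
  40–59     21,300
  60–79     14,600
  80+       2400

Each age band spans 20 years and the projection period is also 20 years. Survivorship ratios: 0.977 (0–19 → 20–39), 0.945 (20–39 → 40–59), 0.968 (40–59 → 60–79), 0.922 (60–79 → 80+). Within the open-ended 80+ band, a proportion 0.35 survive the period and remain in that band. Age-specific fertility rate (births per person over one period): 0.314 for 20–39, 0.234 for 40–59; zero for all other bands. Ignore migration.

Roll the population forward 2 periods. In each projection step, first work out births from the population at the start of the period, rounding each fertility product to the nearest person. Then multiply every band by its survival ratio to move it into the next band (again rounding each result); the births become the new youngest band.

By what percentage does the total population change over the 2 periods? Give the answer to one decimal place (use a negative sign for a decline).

-3.1

— Period 1 —
Births: 15800 × 0.314 = 4961, 21300 × 0.234 = 4984 → 9945
20–39: 2900 × 0.977 = 2833
40–59: 15800 × 0.945 = 14931
60–79: 21300 × 0.968 = 20618
80+: 14600 × 0.922 + 2400 × 0.35 = 13461 + 840 = 14301
End of period: [9945, 2833, 14931, 20618, 14301]
— Period 2 —
Births: 2833 × 0.314 = 890, 14931 × 0.234 = 3494 → 4384
20–39: 9945 × 0.977 = 9716
40–59: 2833 × 0.945 = 2677
60–79: 14931 × 0.968 = 14453
80+: 20618 × 0.922 + 14301 × 0.35 = 19010 + 5005 = 24015
End of period: [4384, 9716, 2677, 14453, 24015]
Total: 57000 → 55245; change = -1755; percentage change = -3.1%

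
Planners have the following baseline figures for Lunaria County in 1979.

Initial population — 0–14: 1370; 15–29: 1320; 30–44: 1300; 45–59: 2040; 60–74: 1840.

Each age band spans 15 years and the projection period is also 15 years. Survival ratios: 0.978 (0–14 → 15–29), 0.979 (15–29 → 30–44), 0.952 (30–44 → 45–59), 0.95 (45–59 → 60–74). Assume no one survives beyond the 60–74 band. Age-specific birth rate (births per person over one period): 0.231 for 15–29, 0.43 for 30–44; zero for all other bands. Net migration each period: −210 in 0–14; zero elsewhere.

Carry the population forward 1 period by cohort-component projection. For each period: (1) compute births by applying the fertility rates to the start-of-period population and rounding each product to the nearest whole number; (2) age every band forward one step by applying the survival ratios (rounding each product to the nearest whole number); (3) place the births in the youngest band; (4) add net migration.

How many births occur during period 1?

Period 1:
Births: 1320 × 0.231 = 305 ; 1300 × 0.43 = 559 → total 864
15–29: 1370 × 0.978 = 1340
30–44: 1320 × 0.979 = 1292
45–59: 1300 × 0.952 = 1238
60–74: 2040 × 0.95 = 1938
Net migration: 0–14 − 210 → 654
→ [654, 1340, 1292, 1238, 1938]

864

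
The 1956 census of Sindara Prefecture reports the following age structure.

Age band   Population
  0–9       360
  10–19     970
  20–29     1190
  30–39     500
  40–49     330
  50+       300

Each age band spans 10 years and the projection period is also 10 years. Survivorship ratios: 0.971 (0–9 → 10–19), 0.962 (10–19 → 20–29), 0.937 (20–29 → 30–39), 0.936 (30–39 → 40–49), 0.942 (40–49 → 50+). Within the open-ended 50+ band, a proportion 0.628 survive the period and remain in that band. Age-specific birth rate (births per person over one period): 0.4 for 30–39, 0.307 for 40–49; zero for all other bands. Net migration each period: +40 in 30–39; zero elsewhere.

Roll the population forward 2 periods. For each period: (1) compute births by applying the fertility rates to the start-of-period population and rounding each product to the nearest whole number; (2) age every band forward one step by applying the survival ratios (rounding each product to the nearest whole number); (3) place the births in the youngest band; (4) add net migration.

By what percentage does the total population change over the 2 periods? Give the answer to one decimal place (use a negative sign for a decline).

Let group 1 be 0–9 through group 6 = 50+.
[period 1]
Births: 500 × 0.4 = 200 ; 330 × 0.307 = 101 → total 301
Group 2: 360 × 0.971 = 350
Group 3: 970 × 0.962 = 933
Group 4: 1190 × 0.937 = 1115
Group 5: 500 × 0.936 = 468
Group 6: 330 × 0.942 + 300 × 0.628 = 311 + 188 = 499
Net migration: Group 4 + 40 → 1155
→ [301, 350, 933, 1155, 468, 499]
[period 2]
Births: 1155 × 0.4 = 462 ; 468 × 0.307 = 144 → total 606
Group 2: 301 × 0.971 = 292
Group 3: 350 × 0.962 = 337
Group 4: 933 × 0.937 = 874
Group 5: 1155 × 0.936 = 1081
Group 6: 468 × 0.942 + 499 × 0.628 = 441 + 313 = 754
Net migration: Group 4 + 40 → 914
→ [606, 292, 337, 914, 1081, 754]
Total: 3650 → 3984; change = 334; percentage change = 9.2%

9.2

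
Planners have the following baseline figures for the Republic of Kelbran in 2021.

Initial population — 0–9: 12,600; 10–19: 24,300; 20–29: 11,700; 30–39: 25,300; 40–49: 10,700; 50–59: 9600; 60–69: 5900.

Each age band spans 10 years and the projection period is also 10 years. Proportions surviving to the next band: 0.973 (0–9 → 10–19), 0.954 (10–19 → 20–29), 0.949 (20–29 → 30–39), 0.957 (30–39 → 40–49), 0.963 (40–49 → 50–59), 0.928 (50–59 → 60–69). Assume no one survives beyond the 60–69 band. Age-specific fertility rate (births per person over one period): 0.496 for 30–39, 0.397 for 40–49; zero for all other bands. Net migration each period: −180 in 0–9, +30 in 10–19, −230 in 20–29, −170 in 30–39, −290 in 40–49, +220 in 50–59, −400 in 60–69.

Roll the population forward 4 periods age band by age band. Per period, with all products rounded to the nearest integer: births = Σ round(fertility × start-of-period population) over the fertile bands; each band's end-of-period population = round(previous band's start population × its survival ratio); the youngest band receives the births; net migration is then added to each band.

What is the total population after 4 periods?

(Groups numbered youngest = 1 to oldest = 7.)
Period 1:
Births: 25300 × 0.496 = 12549  |  10700 × 0.397 = 4248 — total 16797
Group 2: 12600 × 0.973 = 12260
Group 3: 24300 × 0.954 = 23182
Group 4: 11700 × 0.949 = 11103
Group 5: 25300 × 0.957 = 24212
Group 6: 10700 × 0.963 = 10304
Group 7: 9600 × 0.928 = 8909
Net migration: Group 1 − 180 → 16617; Group 2 + 30 → 12290; Group 3 − 230 → 22952; Group 4 − 170 → 10933; Group 5 − 290 → 23922; Group 6 + 220 → 10524; Group 7 − 400 → 8509
Giving 16617 / 12290 / 22952 / 10933 / 23922 / 10524 / 8509.
Period 2:
Births: 10933 × 0.496 = 5423  |  23922 × 0.397 = 9497 — total 14920
Group 2: 16617 × 0.973 = 16168
Group 3: 12290 × 0.954 = 11725
Group 4: 22952 × 0.949 = 21781
Group 5: 10933 × 0.957 = 10463
Group 6: 23922 × 0.963 = 23037
Group 7: 10524 × 0.928 = 9766
Net migration: Group 1 − 180 → 14740; Group 2 + 30 → 16198; Group 3 − 230 → 11495; Group 4 − 170 → 21611; Group 5 − 290 → 10173; Group 6 + 220 → 23257; Group 7 − 400 → 9366
Giving 14740 / 16198 / 11495 / 21611 / 10173 / 23257 / 9366.
Period 3:
Births: 21611 × 0.496 = 10719  |  10173 × 0.397 = 4039 — total 14758
Group 2: 14740 × 0.973 = 14342
Group 3: 16198 × 0.954 = 15453
Group 4: 11495 × 0.949 = 10909
Group 5: 21611 × 0.957 = 20682
Group 6: 10173 × 0.963 = 9797
Group 7: 23257 × 0.928 = 21582
Net migration: Group 1 − 180 → 14578; Group 2 + 30 → 14372; Group 3 − 230 → 15223; Group 4 − 170 → 10739; Group 5 − 290 → 20392; Group 6 + 220 → 10017; Group 7 − 400 → 21182
Giving 14578 / 14372 / 15223 / 10739 / 20392 / 10017 / 21182.
Period 4:
Births: 10739 × 0.496 = 5327  |  20392 × 0.397 = 8096 — total 13423
Group 2: 14578 × 0.973 = 14184
Group 3: 14372 × 0.954 = 13711
Group 4: 15223 × 0.949 = 14447
Group 5: 10739 × 0.957 = 10277
Group 6: 20392 × 0.963 = 19637
Group 7: 10017 × 0.928 = 9296
Net migration: Group 1 − 180 → 13243; Group 2 + 30 → 14214; Group 3 − 230 → 13481; Group 4 − 170 → 14277; Group 5 − 290 → 9987; Group 6 + 220 → 19857; Group 7 − 400 → 8896
Giving 13243 / 14214 / 13481 / 14277 / 9987 / 19857 / 8896.
Total after period 4: 13243 + 14214 + 13481 + 14277 + 9987 + 19857 + 8896 = 93955

93955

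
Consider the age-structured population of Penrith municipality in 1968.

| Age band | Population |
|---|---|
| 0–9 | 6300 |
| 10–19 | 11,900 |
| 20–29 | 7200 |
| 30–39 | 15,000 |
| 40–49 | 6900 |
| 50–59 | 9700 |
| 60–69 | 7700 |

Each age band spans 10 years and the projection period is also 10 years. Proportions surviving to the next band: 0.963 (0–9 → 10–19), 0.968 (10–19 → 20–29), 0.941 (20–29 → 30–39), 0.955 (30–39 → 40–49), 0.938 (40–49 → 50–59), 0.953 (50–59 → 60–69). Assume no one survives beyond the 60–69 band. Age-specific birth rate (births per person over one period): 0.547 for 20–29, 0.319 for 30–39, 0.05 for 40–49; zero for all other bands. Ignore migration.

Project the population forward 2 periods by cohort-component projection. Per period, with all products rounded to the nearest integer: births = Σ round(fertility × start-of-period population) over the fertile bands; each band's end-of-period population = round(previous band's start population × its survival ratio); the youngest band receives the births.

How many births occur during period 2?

Period 1.
Births: 7200 × 0.547 = 3938  |  15000 × 0.319 = 4785  |  6900 × 0.05 = 345 — total 9068
10–19: 6300 × 0.963 = 6067
20–29: 11900 × 0.968 = 11519
30–39: 7200 × 0.941 = 6775
40–49: 15000 × 0.955 = 14325
50–59: 6900 × 0.938 = 6472
60–69: 9700 × 0.953 = 9244
→ [9068, 6067, 11519, 6775, 14325, 6472, 9244]
Period 2.
Births: 11519 × 0.547 = 6301  |  6775 × 0.319 = 2161  |  14325 × 0.05 = 716 — total 9178
10–19: 9068 × 0.963 = 8732
20–29: 6067 × 0.968 = 5873
30–39: 11519 × 0.941 = 10839
40–49: 6775 × 0.955 = 6470
50–59: 14325 × 0.938 = 13437
60–69: 6472 × 0.953 = 6168
→ [9178, 8732, 5873, 10839, 6470, 13437, 6168]

9178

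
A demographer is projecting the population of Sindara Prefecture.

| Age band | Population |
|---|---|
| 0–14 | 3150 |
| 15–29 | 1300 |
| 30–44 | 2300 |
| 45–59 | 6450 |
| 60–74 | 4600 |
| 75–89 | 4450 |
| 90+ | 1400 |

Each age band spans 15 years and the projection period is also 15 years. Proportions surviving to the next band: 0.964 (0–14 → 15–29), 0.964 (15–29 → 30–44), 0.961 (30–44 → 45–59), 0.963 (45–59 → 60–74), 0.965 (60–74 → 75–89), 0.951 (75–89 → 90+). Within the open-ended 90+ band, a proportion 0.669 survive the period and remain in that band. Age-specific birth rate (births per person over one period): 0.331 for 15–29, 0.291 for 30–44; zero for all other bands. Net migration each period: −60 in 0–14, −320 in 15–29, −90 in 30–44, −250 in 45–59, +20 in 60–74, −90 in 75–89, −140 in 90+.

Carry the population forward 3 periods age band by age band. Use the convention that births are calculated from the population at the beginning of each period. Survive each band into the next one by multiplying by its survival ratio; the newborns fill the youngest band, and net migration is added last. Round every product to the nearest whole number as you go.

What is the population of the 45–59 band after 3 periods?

Let band 1 be 0–14 through band 7 = 90+.
[period 1]
Births: 1300 × 0.331 = 430  |  2300 × 0.291 = 669 — total 1099
Band 2: 3150 × 0.964 = 3037
Band 3: 1300 × 0.964 = 1253
Band 4: 2300 × 0.961 = 2210
Band 5: 6450 × 0.963 = 6211
Band 6: 4600 × 0.965 = 4439
Band 7: 4450 × 0.951 + 1400 × 0.669 = 4232 + 937 = 5169
Net migration: Band 1 − 60 → 1039; Band 2 − 320 → 2717; Band 3 − 90 → 1163; Band 4 − 250 → 1960; Band 5 + 20 → 6231; Band 6 − 90 → 4349; Band 7 − 140 → 5029
End of period: [1039, 2717, 1163, 1960, 6231, 4349, 5029]
[period 2]
Births: 2717 × 0.331 = 899  |  1163 × 0.291 = 338 — total 1237
Band 2: 1039 × 0.964 = 1002
Band 3: 2717 × 0.964 = 2619
Band 4: 1163 × 0.961 = 1118
Band 5: 1960 × 0.963 = 1887
Band 6: 6231 × 0.965 = 6013
Band 7: 4349 × 0.951 + 5029 × 0.669 = 4136 + 3364 = 7500
Net migration: Band 1 − 60 → 1177; Band 2 − 320 → 682; Band 3 − 90 → 2529; Band 4 − 250 → 868; Band 5 + 20 → 1907; Band 6 − 90 → 5923; Band 7 − 140 → 7360
End of period: [1177, 682, 2529, 868, 1907, 5923, 7360]
[period 3]
Births: 682 × 0.331 = 226  |  2529 × 0.291 = 736 — total 962
Band 2: 1177 × 0.964 = 1135
Band 3: 682 × 0.964 = 657
Band 4: 2529 × 0.961 = 2430
Band 5: 868 × 0.963 = 836
Band 6: 1907 × 0.965 = 1840
Band 7: 5923 × 0.951 + 7360 × 0.669 = 5633 + 4924 = 10557
Net migration: Band 1 − 60 → 902; Band 2 − 320 → 815; Band 3 − 90 → 567; Band 4 − 250 → 2180; Band 5 + 20 → 856; Band 6 − 90 → 1750; Band 7 − 140 → 10417
End of period: [902, 815, 567, 2180, 856, 1750, 10417]

2180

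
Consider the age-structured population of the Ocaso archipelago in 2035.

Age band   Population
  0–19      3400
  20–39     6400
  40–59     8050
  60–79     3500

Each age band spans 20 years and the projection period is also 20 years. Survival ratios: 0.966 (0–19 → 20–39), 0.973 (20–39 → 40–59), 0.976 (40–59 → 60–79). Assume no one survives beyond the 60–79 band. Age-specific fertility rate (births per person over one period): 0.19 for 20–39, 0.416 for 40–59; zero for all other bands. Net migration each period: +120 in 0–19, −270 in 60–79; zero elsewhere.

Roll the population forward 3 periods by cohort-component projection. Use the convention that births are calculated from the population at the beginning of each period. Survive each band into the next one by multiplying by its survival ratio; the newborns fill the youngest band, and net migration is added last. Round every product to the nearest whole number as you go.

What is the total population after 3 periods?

12782

Period 1.
Births: 6400 * 0.19 = 1216 ; 8050 * 0.416 = 3349 ⇒ total 4565
20–39: 3400 * 0.966 = 3284
40–59: 6400 * 0.973 = 6227
60–79: 8050 * 0.976 = 7857
Net migration: 0–19 + 120 → 4685; 60–79 − 270 → 7587
→ [4685, 3284, 6227, 7587]
Period 2.
Births: 3284 * 0.19 = 624 ; 6227 * 0.416 = 2590 ⇒ total 3214
20–39: 4685 * 0.966 = 4526
40–59: 3284 * 0.973 = 3195
60–79: 6227 * 0.976 = 6078
Net migration: 0–19 + 120 → 3334; 60–79 − 270 → 5808
→ [3334, 4526, 3195, 5808]
Period 3.
Births: 4526 * 0.19 = 860 ; 3195 * 0.416 = 1329 ⇒ total 2189
20–39: 3334 * 0.966 = 3221
40–59: 4526 * 0.973 = 4404
60–79: 3195 * 0.976 = 3118
Net migration: 0–19 + 120 → 2309; 60–79 − 270 → 2848
→ [2309, 3221, 4404, 2848]
Total after period 3: 2309 + 3221 + 4404 + 2848 = 12782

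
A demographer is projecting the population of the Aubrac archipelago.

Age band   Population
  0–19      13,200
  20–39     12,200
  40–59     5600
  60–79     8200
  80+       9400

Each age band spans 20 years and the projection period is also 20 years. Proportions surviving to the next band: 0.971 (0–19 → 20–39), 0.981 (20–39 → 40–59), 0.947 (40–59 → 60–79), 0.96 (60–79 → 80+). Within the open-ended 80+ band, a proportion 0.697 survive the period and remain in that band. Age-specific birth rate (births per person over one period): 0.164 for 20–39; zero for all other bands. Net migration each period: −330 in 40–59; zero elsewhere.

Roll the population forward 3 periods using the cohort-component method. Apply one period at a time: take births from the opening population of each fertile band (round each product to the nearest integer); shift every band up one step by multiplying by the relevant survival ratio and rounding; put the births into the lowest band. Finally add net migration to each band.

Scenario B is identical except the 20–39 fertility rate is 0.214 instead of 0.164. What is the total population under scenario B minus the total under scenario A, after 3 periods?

1426

After projecting period 1:
Births: 12200 × 0.164 = 2001
20–39: 13200 × 0.971 = 12817
40–59: 12200 × 0.981 = 11968
60–79: 5600 × 0.947 = 5303
80+: 8200 × 0.96 + 9400 × 0.697 = 7872 + 6552 = 14424
Net migration: 40–59 − 330 → 11638
End of period: [2001, 12817, 11638, 5303, 14424]
After projecting period 2:
Births: 12817 × 0.164 = 2102
20–39: 2001 × 0.971 = 1943
40–59: 12817 × 0.981 = 12573
60–79: 11638 × 0.947 = 11021
80+: 5303 × 0.96 + 14424 × 0.697 = 5091 + 10054 = 15145
Net migration: 40–59 − 330 → 12243
End of period: [2102, 1943, 12243, 11021, 15145]
After projecting period 3:
Births: 1943 × 0.164 = 319
20–39: 2102 × 0.971 = 2041
40–59: 1943 × 0.981 = 1906
60–79: 12243 × 0.947 = 11594
80+: 11021 × 0.96 + 15145 × 0.697 = 10580 + 10556 = 21136
Net migration: 40–59 − 330 → 1576
End of period: [319, 2041, 1576, 11594, 21136]
Scenario A total after 3 periods: 36666
Scenario B projection —
After projecting period 1:
Births: 12200 × 0.214 = 2611
20–39: 13200 × 0.971 = 12817
40–59: 12200 × 0.981 = 11968
60–79: 5600 × 0.947 = 5303
80+: 8200 × 0.96 + 9400 × 0.697 = 7872 + 6552 = 14424
Net migration: 40–59 − 330 → 11638
End of period: [2611, 12817, 11638, 5303, 14424]
After projecting period 2:
Births: 12817 × 0.214 = 2743
20–39: 2611 × 0.971 = 2535
40–59: 12817 × 0.981 = 12573
60–79: 11638 × 0.947 = 11021
80+: 5303 × 0.96 + 14424 × 0.697 = 5091 + 10054 = 15145
Net migration: 40–59 − 330 → 12243
End of period: [2743, 2535, 12243, 11021, 15145]
After projecting period 3:
Births: 2535 × 0.214 = 542
20–39: 2743 × 0.971 = 2663
40–59: 2535 × 0.981 = 2487
60–79: 12243 × 0.947 = 11594
80+: 11021 × 0.96 + 15145 × 0.697 = 10580 + 10556 = 21136
Net migration: 40–59 − 330 → 2157
End of period: [542, 2663, 2157, 11594, 21136]
Scenario B total after 3 periods: 38092
Difference B − A = 38092 − 36666 = 1426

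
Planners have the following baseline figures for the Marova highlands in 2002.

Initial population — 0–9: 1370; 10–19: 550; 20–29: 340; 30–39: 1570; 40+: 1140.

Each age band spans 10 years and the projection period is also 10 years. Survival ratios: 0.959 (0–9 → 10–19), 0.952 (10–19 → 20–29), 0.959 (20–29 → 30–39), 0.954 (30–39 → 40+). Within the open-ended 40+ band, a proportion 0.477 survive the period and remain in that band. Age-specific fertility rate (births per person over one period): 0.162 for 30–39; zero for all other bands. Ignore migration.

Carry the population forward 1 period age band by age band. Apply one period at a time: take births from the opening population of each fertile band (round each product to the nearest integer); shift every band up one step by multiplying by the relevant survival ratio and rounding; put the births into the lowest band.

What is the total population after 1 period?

[period 1]
Births: 1570 × 0.162 = 254
10–19: 1370 × 0.959 = 1314
20–29: 550 × 0.952 = 524
30–39: 340 × 0.959 = 326
40+: 1570 × 0.954 + 1140 × 0.477 = 1498 + 544 = 2042
Population now: 0–9=254, 10–19=1314, 20–29=524, 30–39=326, 40+=2042
Total after period 1: 254 + 1314 + 524 + 326 + 2042 = 4460

4460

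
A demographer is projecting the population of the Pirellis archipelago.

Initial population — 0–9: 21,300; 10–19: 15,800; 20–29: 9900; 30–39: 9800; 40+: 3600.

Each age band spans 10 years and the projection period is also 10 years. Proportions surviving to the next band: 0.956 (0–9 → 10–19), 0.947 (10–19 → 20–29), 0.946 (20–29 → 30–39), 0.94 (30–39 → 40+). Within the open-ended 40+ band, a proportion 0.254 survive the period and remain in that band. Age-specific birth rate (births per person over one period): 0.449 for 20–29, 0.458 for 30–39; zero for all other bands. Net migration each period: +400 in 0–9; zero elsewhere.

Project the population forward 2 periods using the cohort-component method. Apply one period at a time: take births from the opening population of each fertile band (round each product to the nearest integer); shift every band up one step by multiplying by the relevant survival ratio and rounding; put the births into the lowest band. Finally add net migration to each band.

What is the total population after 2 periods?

65143

Period 1:
Births: 9900 × 0.449 = 4445 ; 9800 × 0.458 = 4488 — total 8933
10–19: 21300 × 0.956 = 20363
20–29: 15800 × 0.947 = 14963
30–39: 9900 × 0.946 = 9365
40+: 9800 × 0.94 + 3600 × 0.254 = 9212 + 914 = 10126
Net migration: 0–9 + 400 → 9333
End of period: [9333, 20363, 14963, 9365, 10126]
Period 2:
Births: 14963 × 0.449 = 6718 ; 9365 × 0.458 = 4289 — total 11007
10–19: 9333 × 0.956 = 8922
20–29: 20363 × 0.947 = 19284
30–39: 14963 × 0.946 = 14155
40+: 9365 × 0.94 + 10126 × 0.254 = 8803 + 2572 = 11375
Net migration: 0–9 + 400 → 11407
End of period: [11407, 8922, 19284, 14155, 11375]
Total after period 2: 11407 + 8922 + 19284 + 14155 + 11375 = 65143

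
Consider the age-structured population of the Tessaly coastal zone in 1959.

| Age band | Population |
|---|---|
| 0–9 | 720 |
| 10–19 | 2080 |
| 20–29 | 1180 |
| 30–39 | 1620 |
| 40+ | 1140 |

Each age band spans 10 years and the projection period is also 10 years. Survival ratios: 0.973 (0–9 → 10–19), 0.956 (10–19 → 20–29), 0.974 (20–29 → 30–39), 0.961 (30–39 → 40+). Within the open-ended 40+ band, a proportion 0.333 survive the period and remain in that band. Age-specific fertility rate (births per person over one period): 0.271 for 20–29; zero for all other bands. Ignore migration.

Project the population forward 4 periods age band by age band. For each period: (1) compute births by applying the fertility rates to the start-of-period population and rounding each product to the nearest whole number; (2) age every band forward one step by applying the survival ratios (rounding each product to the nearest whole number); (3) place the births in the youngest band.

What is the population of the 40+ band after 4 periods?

After projecting period 1:
Births: 1180 × 0.271 = 320
10–19: 720 × 0.973 = 701
20–29: 2080 × 0.956 = 1988
30–39: 1180 × 0.974 = 1149
40+: 1620 × 0.961 + 1140 × 0.333 = 1557 + 380 = 1937
Giving 320 / 701 / 1988 / 1149 / 1937.
After projecting period 2:
Births: 1988 × 0.271 = 539
10–19: 320 × 0.973 = 311
20–29: 701 × 0.956 = 670
30–39: 1988 × 0.974 = 1936
40+: 1149 × 0.961 + 1937 × 0.333 = 1104 + 645 = 1749
Giving 539 / 311 / 670 / 1936 / 1749.
After projecting period 3:
Births: 670 × 0.271 = 182
10–19: 539 × 0.973 = 524
20–29: 311 × 0.956 = 297
30–39: 670 × 0.974 = 653
40+: 1936 × 0.961 + 1749 × 0.333 = 1860 + 582 = 2442
Giving 182 / 524 / 297 / 653 / 2442.
After projecting period 4:
Births: 297 × 0.271 = 80
10–19: 182 × 0.973 = 177
20–29: 524 × 0.956 = 501
30–39: 297 × 0.974 = 289
40+: 653 × 0.961 + 2442 × 0.333 = 628 + 813 = 1441
Giving 80 / 177 / 501 / 289 / 1441.

1441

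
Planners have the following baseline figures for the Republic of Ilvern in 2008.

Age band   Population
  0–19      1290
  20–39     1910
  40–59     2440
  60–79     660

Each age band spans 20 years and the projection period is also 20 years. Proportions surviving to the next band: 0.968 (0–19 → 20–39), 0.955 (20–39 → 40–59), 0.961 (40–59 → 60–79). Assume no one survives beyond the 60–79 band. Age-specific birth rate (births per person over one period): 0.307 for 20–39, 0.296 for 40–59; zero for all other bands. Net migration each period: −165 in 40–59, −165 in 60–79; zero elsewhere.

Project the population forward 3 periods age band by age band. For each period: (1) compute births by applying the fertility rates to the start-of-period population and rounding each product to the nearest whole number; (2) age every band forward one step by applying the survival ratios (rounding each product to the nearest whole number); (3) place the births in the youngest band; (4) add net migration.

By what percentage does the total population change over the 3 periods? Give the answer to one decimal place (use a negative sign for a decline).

-45.9

[period 1]
Births: 1910 * 0.307 = 586, 2440 * 0.296 = 722 ⇒ total 1308
20–39: 1290 * 0.968 = 1249
40–59: 1910 * 0.955 = 1824
60–79: 2440 * 0.961 = 2345
Net migration: 40–59 − 165 → 1659; 60–79 − 165 → 2180
Giving 1308 / 1249 / 1659 / 2180.
[period 2]
Births: 1249 * 0.307 = 383, 1659 * 0.296 = 491 ⇒ total 874
20–39: 1308 * 0.968 = 1266
40–59: 1249 * 0.955 = 1193
60–79: 1659 * 0.961 = 1594
Net migration: 40–59 − 165 → 1028; 60–79 − 165 → 1429
Giving 874 / 1266 / 1028 / 1429.
[period 3]
Births: 1266 * 0.307 = 389, 1028 * 0.296 = 304 ⇒ total 693
20–39: 874 * 0.968 = 846
40–59: 1266 * 0.955 = 1209
60–79: 1028 * 0.961 = 988
Net migration: 40–59 − 165 → 1044; 60–79 − 165 → 823
Giving 693 / 846 / 1044 / 823.
Total: 6300 → 3406; change = -2894; percentage change = -45.9%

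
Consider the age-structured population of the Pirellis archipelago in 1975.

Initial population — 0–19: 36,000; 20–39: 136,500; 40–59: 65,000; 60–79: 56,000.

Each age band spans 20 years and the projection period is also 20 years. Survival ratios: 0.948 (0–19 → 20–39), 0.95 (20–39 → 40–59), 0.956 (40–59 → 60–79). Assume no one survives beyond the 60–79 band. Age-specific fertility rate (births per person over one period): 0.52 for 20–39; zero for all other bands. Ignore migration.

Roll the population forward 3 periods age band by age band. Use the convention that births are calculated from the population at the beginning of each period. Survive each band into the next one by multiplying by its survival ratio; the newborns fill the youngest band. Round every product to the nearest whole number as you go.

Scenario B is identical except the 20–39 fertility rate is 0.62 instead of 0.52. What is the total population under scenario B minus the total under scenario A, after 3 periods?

30280

— Period 1 —
Births: 136500 × 0.52 = 70980
20–39: 36000 × 0.948 = 34128
40–59: 136500 × 0.95 = 129675
60–79: 65000 × 0.956 = 62140
→ [70980, 34128, 129675, 62140]
— Period 2 —
Births: 34128 × 0.52 = 17747
20–39: 70980 × 0.948 = 67289
40–59: 34128 × 0.95 = 32422
60–79: 129675 × 0.956 = 123969
→ [17747, 67289, 32422, 123969]
— Period 3 —
Births: 67289 × 0.52 = 34990
20–39: 17747 × 0.948 = 16824
40–59: 67289 × 0.95 = 63925
60–79: 32422 × 0.956 = 30995
→ [34990, 16824, 63925, 30995]
Scenario A total after 3 periods: 146734
Scenario B projection —
— Period 1 —
Births: 136500 × 0.62 = 84630
20–39: 36000 × 0.948 = 34128
40–59: 136500 × 0.95 = 129675
60–79: 65000 × 0.956 = 62140
→ [84630, 34128, 129675, 62140]
— Period 2 —
Births: 34128 × 0.62 = 21159
20–39: 84630 × 0.948 = 80229
40–59: 34128 × 0.95 = 32422
60–79: 129675 × 0.956 = 123969
→ [21159, 80229, 32422, 123969]
— Period 3 —
Births: 80229 × 0.62 = 49742
20–39: 21159 × 0.948 = 20059
40–59: 80229 × 0.95 = 76218
60–79: 32422 × 0.956 = 30995
→ [49742, 20059, 76218, 30995]
Scenario B total after 3 periods: 177014
Difference B − A = 177014 − 146734 = 30280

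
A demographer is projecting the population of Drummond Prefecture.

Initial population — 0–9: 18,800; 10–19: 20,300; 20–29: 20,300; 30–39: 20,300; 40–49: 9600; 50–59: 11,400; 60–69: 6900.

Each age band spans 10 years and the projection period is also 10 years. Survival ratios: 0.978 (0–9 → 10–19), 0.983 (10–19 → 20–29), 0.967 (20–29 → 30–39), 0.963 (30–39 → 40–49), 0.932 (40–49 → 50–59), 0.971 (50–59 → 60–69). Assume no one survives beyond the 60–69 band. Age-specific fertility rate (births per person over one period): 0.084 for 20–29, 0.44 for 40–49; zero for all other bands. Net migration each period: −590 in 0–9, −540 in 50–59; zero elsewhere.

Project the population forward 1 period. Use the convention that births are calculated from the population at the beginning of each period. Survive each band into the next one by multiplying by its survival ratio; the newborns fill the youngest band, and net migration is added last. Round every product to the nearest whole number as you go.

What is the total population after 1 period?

102335

Numbering the bands 1..7 from youngest to oldest:
Period 1:
Births: 20300 × 0.084 = 1705, 9600 × 0.44 = 4224 → total 5929
Band 2: 18800 × 0.978 = 18386
Band 3: 20300 × 0.983 = 19955
Band 4: 20300 × 0.967 = 19630
Band 5: 20300 × 0.963 = 19549
Band 6: 9600 × 0.932 = 8947
Band 7: 11400 × 0.971 = 11069
Net migration: Band 1 − 590 → 5339; Band 6 − 540 → 8407
Giving 5339 / 18386 / 19955 / 19630 / 19549 / 8407 / 11069.
Total after period 1: 5339 + 18386 + 19955 + 19630 + 19549 + 8407 + 11069 = 102335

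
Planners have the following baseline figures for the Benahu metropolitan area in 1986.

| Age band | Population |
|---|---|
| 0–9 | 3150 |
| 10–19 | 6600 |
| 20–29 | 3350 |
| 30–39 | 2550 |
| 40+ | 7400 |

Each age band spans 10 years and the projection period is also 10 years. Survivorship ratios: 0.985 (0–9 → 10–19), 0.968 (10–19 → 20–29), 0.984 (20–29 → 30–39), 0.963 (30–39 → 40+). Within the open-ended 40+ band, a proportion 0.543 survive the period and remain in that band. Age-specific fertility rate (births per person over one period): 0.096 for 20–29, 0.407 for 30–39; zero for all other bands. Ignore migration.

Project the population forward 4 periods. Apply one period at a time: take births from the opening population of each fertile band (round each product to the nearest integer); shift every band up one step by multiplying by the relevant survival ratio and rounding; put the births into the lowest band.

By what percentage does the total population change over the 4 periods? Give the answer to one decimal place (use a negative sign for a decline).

Period 1:
Births: 3350 * 0.096 = 322  |  2550 * 0.407 = 1038 ⇒ total 1360
10–19: 3150 * 0.985 = 3103
20–29: 6600 * 0.968 = 6389
30–39: 3350 * 0.984 = 3296
40+: 2550 * 0.963 + 7400 * 0.543 = 2456 + 4018 = 6474
→ [1360, 3103, 6389, 3296, 6474]
Period 2:
Births: 6389 * 0.096 = 613  |  3296 * 0.407 = 1341 ⇒ total 1954
10–19: 1360 * 0.985 = 1340
20–29: 3103 * 0.968 = 3004
30–39: 6389 * 0.984 = 6287
40+: 3296 * 0.963 + 6474 * 0.543 = 3174 + 3515 = 6689
→ [1954, 1340, 3004, 6287, 6689]
Period 3:
Births: 3004 * 0.096 = 288  |  6287 * 0.407 = 2559 ⇒ total 2847
10–19: 1954 * 0.985 = 1925
20–29: 1340 * 0.968 = 1297
30–39: 3004 * 0.984 = 2956
40+: 6287 * 0.963 + 6689 * 0.543 = 6054 + 3632 = 9686
→ [2847, 1925, 1297, 2956, 9686]
Period 4:
Births: 1297 * 0.096 = 125  |  2956 * 0.407 = 1203 ⇒ total 1328
10–19: 2847 * 0.985 = 2804
20–29: 1925 * 0.968 = 1863
30–39: 1297 * 0.984 = 1276
40+: 2956 * 0.963 + 9686 * 0.543 = 2847 + 5259 = 8106
→ [1328, 2804, 1863, 1276, 8106]
Total: 23050 → 15377; change = -7673; percentage change = -33.3%

-33.3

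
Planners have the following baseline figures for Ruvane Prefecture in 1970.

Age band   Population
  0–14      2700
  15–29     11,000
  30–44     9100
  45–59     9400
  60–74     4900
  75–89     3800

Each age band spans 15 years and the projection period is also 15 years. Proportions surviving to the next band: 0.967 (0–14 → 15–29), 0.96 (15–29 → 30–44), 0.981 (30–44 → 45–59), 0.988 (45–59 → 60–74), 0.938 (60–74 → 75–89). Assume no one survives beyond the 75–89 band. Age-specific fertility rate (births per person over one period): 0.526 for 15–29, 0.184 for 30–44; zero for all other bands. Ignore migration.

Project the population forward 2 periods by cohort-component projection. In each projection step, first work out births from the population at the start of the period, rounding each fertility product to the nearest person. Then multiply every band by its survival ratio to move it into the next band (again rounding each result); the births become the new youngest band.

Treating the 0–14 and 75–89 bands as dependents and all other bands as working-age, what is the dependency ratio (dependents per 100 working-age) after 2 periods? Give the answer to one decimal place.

41.6

Period 1.
Births: 11000 * 0.526 = 5786, 9100 * 0.184 = 1674 → total 7460
15–29: 2700 * 0.967 = 2611
30–44: 11000 * 0.96 = 10560
45–59: 9100 * 0.981 = 8927
60–74: 9400 * 0.988 = 9287
75–89: 4900 * 0.938 = 4596
→ [7460, 2611, 10560, 8927, 9287, 4596]
Period 2.
Births: 2611 * 0.526 = 1373, 10560 * 0.184 = 1943 → total 3316
15–29: 7460 * 0.967 = 7214
30–44: 2611 * 0.96 = 2507
45–59: 10560 * 0.981 = 10359
60–74: 8927 * 0.988 = 8820
75–89: 9287 * 0.938 = 8711
→ [3316, 7214, 2507, 10359, 8820, 8711]
Dependents (band 0–14 + band 75–89) = 3316 + 8711 = 12027; working-age = 28900; ratio = 12027/28900 × 100 = 41.6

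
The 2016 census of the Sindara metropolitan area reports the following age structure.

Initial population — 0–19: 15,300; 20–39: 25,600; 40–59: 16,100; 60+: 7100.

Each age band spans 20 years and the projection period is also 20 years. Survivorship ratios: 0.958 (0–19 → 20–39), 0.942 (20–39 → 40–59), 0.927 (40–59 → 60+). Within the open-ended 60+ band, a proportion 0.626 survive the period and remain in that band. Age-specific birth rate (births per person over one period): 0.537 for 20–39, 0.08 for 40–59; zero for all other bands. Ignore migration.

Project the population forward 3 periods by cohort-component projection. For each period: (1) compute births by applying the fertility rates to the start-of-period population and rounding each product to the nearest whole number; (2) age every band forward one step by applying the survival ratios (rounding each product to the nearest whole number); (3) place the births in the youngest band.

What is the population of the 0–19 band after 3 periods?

8840

Period 1.
Births: 25600 × 0.537 = 13747 ; 16100 × 0.08 = 1288 ⇒ total 15035
20–39: 15300 × 0.958 = 14657
40–59: 25600 × 0.942 = 24115
60+: 16100 × 0.927 + 7100 × 0.626 = 14925 + 4445 = 19370
Population now: 0–19=15035, 20–39=14657, 40–59=24115, 60+=19370
Period 2.
Births: 14657 × 0.537 = 7871 ; 24115 × 0.08 = 1929 ⇒ total 9800
20–39: 15035 × 0.958 = 14404
40–59: 14657 × 0.942 = 13807
60+: 24115 × 0.927 + 19370 × 0.626 = 22355 + 12126 = 34481
Population now: 0–19=9800, 20–39=14404, 40–59=13807, 60+=34481
Period 3.
Births: 14404 × 0.537 = 7735 ; 13807 × 0.08 = 1105 ⇒ total 8840
20–39: 9800 × 0.958 = 9388
40–59: 14404 × 0.942 = 13569
60+: 13807 × 0.927 + 34481 × 0.626 = 12799 + 21585 = 34384
Population now: 0–19=8840, 20–39=9388, 40–59=13569, 60+=34384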